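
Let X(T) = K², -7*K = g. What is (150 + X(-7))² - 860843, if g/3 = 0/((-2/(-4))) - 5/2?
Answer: -32192504063/38416 ≈ -8.3800e+5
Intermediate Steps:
g = -15/2 (g = 3*(0/((-2/(-4))) - 5/2) = 3*(0/((-2*(-¼))) - 5*½) = 3*(0/(½) - 5/2) = 3*(0*2 - 5/2) = 3*(0 - 5/2) = 3*(-5/2) = -15/2 ≈ -7.5000)
K = 15/14 (K = -⅐*(-15/2) = 15/14 ≈ 1.0714)
X(T) = 225/196 (X(T) = (15/14)² = 225/196)
(150 + X(-7))² - 860843 = (150 + 225/196)² - 860843 = (29625/196)² - 860843 = 877640625/38416 - 860843 = -32192504063/38416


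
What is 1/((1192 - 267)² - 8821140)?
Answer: -1/7965515 ≈ -1.2554e-7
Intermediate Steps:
1/((1192 - 267)² - 8821140) = 1/(925² - 8821140) = 1/(855625 - 8821140) = 1/(-7965515) = -1/7965515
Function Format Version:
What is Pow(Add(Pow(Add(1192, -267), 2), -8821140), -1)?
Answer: Rational(-1, 7965515) ≈ -1.2554e-7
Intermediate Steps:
Pow(Add(Pow(Add(1192, -267), 2), -8821140), -1) = Pow(Add(Pow(925, 2), -8821140), -1) = Pow(Add(855625, -8821140), -1) = Pow(-7965515, -1) = Rational(-1, 7965515)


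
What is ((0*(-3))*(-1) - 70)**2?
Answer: 4900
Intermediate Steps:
((0*(-3))*(-1) - 70)**2 = (0*(-1) - 70)**2 = (0 - 70)**2 = (-70)**2 = 4900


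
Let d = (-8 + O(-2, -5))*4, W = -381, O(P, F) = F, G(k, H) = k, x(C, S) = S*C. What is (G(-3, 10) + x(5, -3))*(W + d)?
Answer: 7794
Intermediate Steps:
x(C, S) = C*S
d = -52 (d = (-8 - 5)*4 = -13*4 = -52)
(G(-3, 10) + x(5, -3))*(W + d) = (-3 + 5*(-3))*(-381 - 52) = (-3 - 15)*(-433) = -18*(-433) = 7794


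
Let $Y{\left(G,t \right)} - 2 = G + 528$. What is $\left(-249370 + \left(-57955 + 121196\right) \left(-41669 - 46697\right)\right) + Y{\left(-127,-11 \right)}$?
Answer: $-5588603173$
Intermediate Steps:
$Y{\left(G,t \right)} = 530 + G$ ($Y{\left(G,t \right)} = 2 + \left(G + 528\right) = 2 + \left(528 + G\right) = 530 + G$)
$\left(-249370 + \left(-57955 + 121196\right) \left(-41669 - 46697\right)\right) + Y{\left(-127,-11 \right)} = \left(-249370 + \left(-57955 + 121196\right) \left(-41669 - 46697\right)\right) + \left(530 - 127\right) = \left(-249370 + 63241 \left(-88366\right)\right) + 403 = \left(-249370 - 5588354206\right) + 403 = -5588603576 + 403 = -5588603173$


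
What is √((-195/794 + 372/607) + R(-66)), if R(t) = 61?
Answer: √14254602351478/481958 ≈ 7.8337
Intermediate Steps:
√((-195/794 + 372/607) + R(-66)) = √((-195/794 + 372/607) + 61) = √(177003/481958 + 61) = √(29576441/481958) = √14254602351478/481958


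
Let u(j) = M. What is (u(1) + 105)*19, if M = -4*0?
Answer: 1995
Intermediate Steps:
M = 0
u(j) = 0
(u(1) + 105)*19 = (0 + 105)*19 = 105*19 = 1995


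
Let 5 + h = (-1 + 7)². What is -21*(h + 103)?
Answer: -2814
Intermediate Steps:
h = 31 (h = -5 + (-1 + 7)² = -5 + 6² = -5 + 36 = 31)
-21*(h + 103) = -21*(31 + 103) = -21*134 = -2814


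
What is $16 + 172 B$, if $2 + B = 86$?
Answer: $14464$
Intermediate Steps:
$B = 84$ ($B = -2 + 86 = 84$)
$16 + 172 B = 16 + 172 \cdot 84 = 16 + 14448 = 14464$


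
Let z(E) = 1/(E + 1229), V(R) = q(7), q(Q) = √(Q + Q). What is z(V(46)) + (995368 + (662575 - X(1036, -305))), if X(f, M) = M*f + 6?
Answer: 2981457533788/1510427 - √14/1510427 ≈ 1.9739e+6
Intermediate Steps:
X(f, M) = 6 + M*f
q(Q) = √2*√Q (q(Q) = √(2*Q) = √2*√Q)
V(R) = √14 (V(R) = √2*√7 = √14)
z(E) = 1/(1229 + E)
z(V(46)) + (995368 + (662575 - X(1036, -305))) = 1/(1229 + √14) + (995368 + (662575 - (6 - 305*1036))) = 1/(1229 + √14) + (995368 + (662575 - (6 - 315980))) = 1/(1229 + √14) + (995368 + (662575 - 1*(-315974))) = 1/(1229 + √14) + (995368 + (662575 + 315974)) = 1/(1229 + √14) + (995368 + 978549) = 1/(1229 + √14) + 1973917 = 1973917 + 1/(1229 + √14)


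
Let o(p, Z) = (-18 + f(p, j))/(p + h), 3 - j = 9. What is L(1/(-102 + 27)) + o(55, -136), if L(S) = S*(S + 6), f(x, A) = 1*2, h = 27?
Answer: -63409/230625 ≈ -0.27494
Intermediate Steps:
j = -6 (j = 3 - 1*9 = 3 - 9 = -6)
f(x, A) = 2
L(S) = S*(6 + S)
o(p, Z) = -16/(27 + p) (o(p, Z) = (-18 + 2)/(p + 27) = -16/(27 + p))
L(1/(-102 + 27)) + o(55, -136) = (6 + 1/(-102 + 27))/(-102 + 27) - 16/(27 + 55) = (6 + 1/(-75))/(-75) - 16/82 = -(6 - 1/75)/75 - 16*1/82 = -1/75*449/75 - 8/41 = -449/5625 - 8/41 = -63409/230625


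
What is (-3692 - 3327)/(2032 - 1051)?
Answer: -7019/981 ≈ -7.1549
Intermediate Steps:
(-3692 - 3327)/(2032 - 1051) = -7019/981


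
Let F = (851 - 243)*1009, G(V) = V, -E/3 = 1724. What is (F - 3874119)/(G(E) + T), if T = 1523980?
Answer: -3260647/1518808 ≈ -2.1468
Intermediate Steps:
E = -5172 (E = -3*1724 = -5172)
F = 613472 (F = 608*1009 = 613472)
(F - 3874119)/(G(E) + T) = (613472 - 3874119)/(-5172 + 1523980) = -3260647/1518808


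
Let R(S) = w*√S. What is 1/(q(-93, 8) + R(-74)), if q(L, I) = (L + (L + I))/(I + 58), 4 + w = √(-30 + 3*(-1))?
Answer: -33/(89 + 33*√2442 + 132*I*√74) ≈ -0.013363 + 0.0088233*I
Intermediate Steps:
w = -4 + I*√33 (w = -4 + √(-30 + 3*(-1)) = -4 + √(-30 - 3) = -4 + √(-33) = -4 + I*√33 ≈ -4.0 + 5.7446*I)
R(S) = √S*(-4 + I*√33) (R(S) = (-4 + I*√33)*√S = √S*(-4 + I*√33))
q(L, I) = (I + 2*L)/(58 + I) (q(L, I) = (L + (I + L))/(58 + I) = (I + 2*L)/(58 + I))
1/(q(-93, 8) + R(-74)) = 1/((8 + 2*(-93))/(58 + 8) + √(-74)*(-4 + I*√33)) = 1/((8 - 186)/66 + (I*√74)*(-4 + I*√33)) = 1/((1/66)*(-178) + I*√74*(-4 + I*√33)) = 1/(-89/33 + I*√74*(-4 + I*√33))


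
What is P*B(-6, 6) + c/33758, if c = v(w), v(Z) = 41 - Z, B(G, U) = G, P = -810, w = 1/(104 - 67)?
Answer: 3035182538/624523 ≈ 4860.0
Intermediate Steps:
w = 1/37 ≈ 0.027027
c = 1516/37 (c = 41 - 1*1/37 = 41 - 1/37 = 1516/37 ≈ 40.973)
P*B(-6, 6) + c/33758 = -810*(-6) + (1516/37)/33758 = 4860 + (1516/37)*(1/33758) = 4860 + 758/624523 = 3035182538/624523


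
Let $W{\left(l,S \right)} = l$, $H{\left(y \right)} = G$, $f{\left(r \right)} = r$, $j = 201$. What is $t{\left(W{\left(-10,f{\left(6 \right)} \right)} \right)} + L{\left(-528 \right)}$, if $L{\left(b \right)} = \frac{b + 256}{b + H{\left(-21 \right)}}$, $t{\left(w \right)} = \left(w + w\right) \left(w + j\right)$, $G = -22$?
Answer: $- \frac{1050364}{275} \approx -3819.5$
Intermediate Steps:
$H{\left(y \right)} = -22$
$t{\left(w \right)} = 2 w \left(201 + w\right)$ ($t{\left(w \right)} = \left(w + w\right) \left(w + 201\right) = 2 w \left(201 + w\right)$)
$L{\left(b \right)} = \frac{256 + b}{-22 + b}$ ($L{\left(b \right)} = \frac{b + 256}{b - 22} = \frac{256 + b}{-22 + b}$)
$t{\left(W{\left(-10,f{\left(6 \right)} \right)} \right)} + L{\left(-528 \right)} = 2 \left(-10\right) \left(201 - 10\right) + \frac{256 - 528}{-22 - 528} = 2 \left(-10\right) 191 + \frac{1}{-550} \left(-272\right) = -3820 - - \frac{136}{275} = -3820 + \frac{136}{275} = - \frac{1050364}{275}$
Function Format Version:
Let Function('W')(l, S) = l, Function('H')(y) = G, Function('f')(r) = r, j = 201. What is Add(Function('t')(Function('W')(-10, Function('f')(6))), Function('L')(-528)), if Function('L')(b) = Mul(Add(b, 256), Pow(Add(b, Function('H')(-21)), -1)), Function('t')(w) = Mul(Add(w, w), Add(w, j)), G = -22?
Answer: Rational(-1050364, 275) ≈ -3819.5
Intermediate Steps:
Function('H')(y) = -22
Function('t')(w) = Mul(2, w, Add(201, w)) (Function('t')(w) = Mul(Add(w, w), Add(w, 201)) = Mul(Mul(2, w), Add(201, w)) = Mul(2, w, Add(201, w)))
Function('L')(b) = Mul(Pow(Add(-22, b), -1), Add(256, b)) (Function('L')(b) = Mul(Add(b, 256), Pow(Add(b, -22), -1)) = Mul(Add(256, b), Pow(Add(-22, b), -1)) = Mul(Pow(Add(-22, b), -1), Add(256, b)))
Add(Function('t')(Function('W')(-10, Function('f')(6))), Function('L')(-528)) = Add(Mul(2, -10, Add(201, -10)), Mul(Pow(Add(-22, -528), -1), Add(256, -528))) = Add(Mul(2, -10, 191), Mul(Pow(-550, -1), -272)) = Add(-3820, Mul(Rational(-1, 550), -272)) = Add(-3820, Rational(136, 275)) = Rational(-1050364, 275)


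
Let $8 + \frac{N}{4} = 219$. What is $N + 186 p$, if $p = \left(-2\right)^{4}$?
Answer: $3820$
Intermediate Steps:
$N = 844$ ($N = -32 + 4 \cdot 219 = -32 + 876 = 844$)
$p = 16$
$N + 186 p = 844 + 186 \cdot 16 = 844 + 2976 = 3820$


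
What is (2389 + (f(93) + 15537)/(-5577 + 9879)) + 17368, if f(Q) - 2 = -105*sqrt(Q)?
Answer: 85010153/4302 - 35*sqrt(93)/1434 ≈ 19760.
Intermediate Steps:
f(Q) = 2 - 105*sqrt(Q)
(2389 + (f(93) + 15537)/(-5577 + 9879)) + 17368 = (2389 + ((2 - 105*sqrt(93)) + 15537)/(-5577 + 9879)) + 17368 = (2389 + (15539 - 105*sqrt(93))/4302) + 17368 = (2389 + (15539 - 105*sqrt(93))*(1/4302)) + 17368 = (2389 + (15539/4302 - 35*sqrt(93)/1434)) + 17368 = (10293017/4302 - 35*sqrt(93)/1434) + 17368 = 85010153/4302 - 35*sqrt(93)/1434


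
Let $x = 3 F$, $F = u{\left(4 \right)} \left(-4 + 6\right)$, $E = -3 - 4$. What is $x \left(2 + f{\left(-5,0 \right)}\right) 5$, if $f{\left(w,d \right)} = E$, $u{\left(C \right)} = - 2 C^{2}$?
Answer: $4800$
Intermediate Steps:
$E = -7$ ($E = -3 - 4 = -7$)
$F = -64$ ($F = - 2 \cdot 4^{2} \left(-4 + 6\right) = \left(-2\right) 16 \cdot 2 = \left(-32\right) 2 = -64$)
$f{\left(w,d \right)} = -7$
$x = -192$ ($x = 3 \left(-64\right) = -192$)
$x \left(2 + f{\left(-5,0 \right)}\right) 5 = - 192 \left(2 - 7\right) 5 = - 192 \left(\left(-5\right) 5\right) = \left(-192\right) \left(-25\right) = 4800$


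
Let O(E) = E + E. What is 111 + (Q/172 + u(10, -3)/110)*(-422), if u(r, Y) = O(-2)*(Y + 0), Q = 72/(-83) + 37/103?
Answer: 2677343347/40436770 ≈ 66.211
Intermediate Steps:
O(E) = 2*E
Q = -4345/8549 (Q = 72*(-1/83) + 37*(1/103) = -72/83 + 37/103 = -4345/8549 ≈ -0.50825)
u(r, Y) = -4*Y (u(r, Y) = (2*(-2))*(Y + 0) = -4*Y)
111 + (Q/172 + u(10, -3)/110)*(-422) = 111 + (-4345/8549/172 - 4*(-3)/110)*(-422) = 111 + (-4345/8549*1/172 + 12*(1/110))*(-422) = 111 + (-4345/1470428 + 6/55)*(-422) = 111 + (8583593/80873540)*(-422) = 111 - 1811138123/40436770 = 2677343347/40436770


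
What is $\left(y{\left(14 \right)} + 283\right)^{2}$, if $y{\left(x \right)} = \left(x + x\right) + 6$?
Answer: $100489$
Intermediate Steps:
$y{\left(x \right)} = 6 + 2 x$ ($y{\left(x \right)} = 2 x + 6 = 6 + 2 x$)
$\left(y{\left(14 \right)} + 283\right)^{2} = \left(\left(6 + 2 \cdot 14\right) + 283\right)^{2} = \left(\left(6 + 28\right) + 283\right)^{2} = \left(34 + 283\right)^{2} = 317^{2} = 100489$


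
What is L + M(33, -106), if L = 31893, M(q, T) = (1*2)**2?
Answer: 31897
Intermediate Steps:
M(q, T) = 4 (M(q, T) = 2**2 = 4)
L + M(33, -106) = 31893 + 4 = 31897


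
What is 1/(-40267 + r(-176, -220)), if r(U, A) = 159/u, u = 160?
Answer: -160/6442561 ≈ -2.4835e-5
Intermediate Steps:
r(U, A) = 159/160
1/(-40267 + r(-176, -220)) = 1/(-40267 + 159/160) = 1/(-6442561/160) = -160/6442561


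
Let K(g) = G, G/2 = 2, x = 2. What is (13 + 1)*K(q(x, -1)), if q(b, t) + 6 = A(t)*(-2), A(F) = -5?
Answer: 56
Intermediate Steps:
G = 4 (G = 2*2 = 4)
q(b, t) = 4 (q(b, t) = -6 - 5*(-2) = -6 + 10 = 4)
K(g) = 4
(13 + 1)*K(q(x, -1)) = (13 + 1)*4 = 14*4 = 56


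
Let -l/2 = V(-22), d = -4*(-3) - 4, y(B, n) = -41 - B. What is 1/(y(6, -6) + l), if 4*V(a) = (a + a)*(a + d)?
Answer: -1/355 ≈ -0.0028169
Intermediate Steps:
d = 8 (d = 12 - 4 = 8)
V(a) = a*(8 + a)/2 (V(a) = ((a + a)*(a + 8))/4 = ((2*a)*(8 + a))/4 = (2*a*(8 + a))/4 = a*(8 + a)/2)
l = -308 (l = -(-22)*(8 - 22) = -(-22)*(-14) = -2*154 = -308)
1/(y(6, -6) + l) = 1/((-41 - 1*6) - 308) = 1/((-41 - 6) - 308) = 1/(-47 - 308) = 1/(-355) = -1/355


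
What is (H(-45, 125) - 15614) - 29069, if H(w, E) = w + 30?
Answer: -44698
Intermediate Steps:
H(w, E) = 30 + w
(H(-45, 125) - 15614) - 29069 = ((30 - 45) - 15614) - 29069 = (-15 - 15614) - 29069 = -15629 - 29069 = -44698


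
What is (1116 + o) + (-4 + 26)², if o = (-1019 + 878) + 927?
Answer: 2386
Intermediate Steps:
o = 786 (o = -141 + 927 = 786)
(1116 + o) + (-4 + 26)² = (1116 + 786) + (-4 + 26)² = 1902 + 22² = 1902 + 484 = 2386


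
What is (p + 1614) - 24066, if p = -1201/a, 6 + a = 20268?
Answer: -454923625/20262 ≈ -22452.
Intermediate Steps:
a = 20262 (a = -6 + 20268 = 20262)
p = -1201/20262 ≈ -0.059274
(p + 1614) - 24066 = (-1201/20262 + 1614) - 24066 = 32701667/20262 - 24066 = -454923625/20262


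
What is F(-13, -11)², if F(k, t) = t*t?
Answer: 14641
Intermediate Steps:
F(k, t) = t²
F(-13, -11)² = ((-11)²)² = 121² = 14641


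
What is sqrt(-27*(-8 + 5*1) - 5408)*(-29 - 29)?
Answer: -58*I*sqrt(5327) ≈ -4233.2*I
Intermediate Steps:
sqrt(-27*(-8 + 5*1) - 5408)*(-29 - 29) = sqrt(-27*(-8 + 5) - 5408)*(-58) = sqrt(-27*(-3) - 5408)*(-58) = sqrt(81 - 5408)*(-58) = sqrt(-5327)*(-58) = (I*sqrt(5327))*(-58) = -58*I*sqrt(5327)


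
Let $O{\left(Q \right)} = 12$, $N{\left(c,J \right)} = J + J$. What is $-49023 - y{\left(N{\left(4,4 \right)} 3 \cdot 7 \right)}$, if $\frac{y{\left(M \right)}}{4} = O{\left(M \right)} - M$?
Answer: $-48399$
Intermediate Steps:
$N{\left(c,J \right)} = 2 J$
$y{\left(M \right)} = 48 - 4 M$ ($y{\left(M \right)} = 4 \left(12 - M\right) = 48 - 4 M$)
$-49023 - y{\left(N{\left(4,4 \right)} 3 \cdot 7 \right)} = -49023 - \left(48 - 4 \cdot 2 \cdot 4 \cdot 3 \cdot 7\right) = -49023 - \left(48 - 4 \cdot 8 \cdot 3 \cdot 7\right) = -49023 - \left(48 - 4 \cdot 24 \cdot 7\right) = -49023 - \left(48 - 672\right) = -49023 - -624 = -49023 + 624 = -48399$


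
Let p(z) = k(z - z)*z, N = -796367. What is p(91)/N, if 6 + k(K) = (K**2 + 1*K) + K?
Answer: 42/61259 ≈ 0.00068561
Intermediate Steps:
k(K) = -6 + K**2 + 2*K (k(K) = -6 + ((K**2 + 1*K) + K) = -6 + ((K**2 + K) + K) = -6 + ((K + K**2) + K) = -6 + (K**2 + 2*K) = -6 + K**2 + 2*K)
p(z) = -6*z (p(z) = (-6 + (z - z)**2 + 2*(z - z))*z = (-6 + 0**2 + 2*0)*z = (-6 + 0 + 0)*z = -6*z)
p(91)/N = -6*91/(-796367) = -546*(-1/796367) = 42/61259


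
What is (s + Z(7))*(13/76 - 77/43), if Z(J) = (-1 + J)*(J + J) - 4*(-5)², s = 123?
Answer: -566351/3268 ≈ -173.30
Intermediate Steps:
Z(J) = -100 + 2*J*(-1 + J) (Z(J) = (-1 + J)*(2*J) - 4*25 = 2*J*(-1 + J) - 100 = -100 + 2*J*(-1 + J))
(s + Z(7))*(13/76 - 77/43) = (123 + (-100 - 2*7 + 2*7²))*(13/76 - 77/43) = (123 + (-100 - 14 + 2*49))*(13*(1/76) - 77*1/43) = (123 + (-100 - 14 + 98))*(13/76 - 77/43) = (123 - 16)*(-5293/3268) = 107*(-5293/3268) = -566351/3268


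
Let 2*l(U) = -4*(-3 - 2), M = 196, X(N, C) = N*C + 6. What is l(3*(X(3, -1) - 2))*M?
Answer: 1960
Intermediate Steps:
X(N, C) = 6 + C*N (X(N, C) = C*N + 6 = 6 + C*N)
l(U) = 10 (l(U) = (-4*(-3 - 2))/2 = (-4*(-5))/2 = (½)*20 = 10)
l(3*(X(3, -1) - 2))*M = 10*196 = 1960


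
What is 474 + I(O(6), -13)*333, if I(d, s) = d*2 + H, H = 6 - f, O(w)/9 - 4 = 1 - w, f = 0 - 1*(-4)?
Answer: -4854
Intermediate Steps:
f = 4 (f = 0 + 4 = 4)
O(w) = 45 - 9*w (O(w) = 36 + 9*(1 - w) = 36 + (9 - 9*w) = 45 - 9*w)
H = 2 (H = 6 - 1*4 = 6 - 4 = 2)
I(d, s) = 2 + 2*d (I(d, s) = d*2 + 2 = 2*d + 2 = 2 + 2*d)
474 + I(O(6), -13)*333 = 474 + (2 + 2*(45 - 9*6))*333 = 474 + (2 + 2*(45 - 54))*333 = 474 + (2 + 2*(-9))*333 = 474 + (2 - 18)*333 = 474 - 16*333 = 474 - 5328 = -4854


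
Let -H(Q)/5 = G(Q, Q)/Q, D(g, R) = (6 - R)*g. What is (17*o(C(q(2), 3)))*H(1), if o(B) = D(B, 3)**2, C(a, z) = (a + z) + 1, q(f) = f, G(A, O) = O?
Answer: -27540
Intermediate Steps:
D(g, R) = g*(6 - R)
C(a, z) = 1 + a + z
o(B) = 9*B**2 (o(B) = (B*(6 - 1*3))**2 = (B*(6 - 3))**2 = (B*3)**2 = (3*B)**2 = 9*B**2)
H(Q) = -5 (H(Q) = -5*Q/Q = -5*1 = -5)
(17*o(C(q(2), 3)))*H(1) = (17*(9*(1 + 2 + 3)**2))*(-5) = (17*(9*6**2))*(-5) = (17*(9*36))*(-5) = (17*324)*(-5) = 5508*(-5) = -27540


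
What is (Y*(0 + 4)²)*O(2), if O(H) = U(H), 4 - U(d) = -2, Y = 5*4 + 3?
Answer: 2208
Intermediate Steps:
Y = 23 (Y = 20 + 3 = 23)
U(d) = 6 (U(d) = 4 - 1*(-2) = 4 + 2 = 6)
O(H) = 6
(Y*(0 + 4)²)*O(2) = (23*(0 + 4)²)*6 = (23*4²)*6 = (23*16)*6 = 368*6 = 2208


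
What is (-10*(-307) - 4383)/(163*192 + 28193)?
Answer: -13/589 ≈ -0.022071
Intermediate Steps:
(-10*(-307) - 4383)/(163*192 + 28193) = (3070 - 4383)/(31296 + 28193) = -1313/59489 = -1313*1/59489 = -13/589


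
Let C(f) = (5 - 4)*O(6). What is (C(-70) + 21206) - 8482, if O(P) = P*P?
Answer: 12760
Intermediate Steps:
O(P) = P²
C(f) = 36 (C(f) = (5 - 4)*6² = 1*36 = 36)
(C(-70) + 21206) - 8482 = (36 + 21206) - 8482 = 21242 - 8482 = 12760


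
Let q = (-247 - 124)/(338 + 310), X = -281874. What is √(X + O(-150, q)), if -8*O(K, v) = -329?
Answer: I*√4509326/4 ≈ 530.88*I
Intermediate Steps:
q = -371/648 ≈ -0.57253
O(K, v) = 329/8 (O(K, v) = -⅛*(-329) = 329/8)
√(X + O(-150, q)) = √(-281874 + 329/8) = √(-2254663/8) = I*√4509326/4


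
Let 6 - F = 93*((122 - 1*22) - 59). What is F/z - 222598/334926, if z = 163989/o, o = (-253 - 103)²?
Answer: -8979606873943/3051343323 ≈ -2942.8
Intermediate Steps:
F = -3807 (F = 6 - 93*((122 - 1*22) - 59) = 6 - 93*((122 - 22) - 59) = 6 - 93*(100 - 59) = 6 - 93*41 = 6 - 1*3813 = 6 - 3813 = -3807)
o = 126736 (o = (-356)² = 126736)
z = 163989/126736 ≈ 1.2939
F/z - 222598/334926 = -3807/163989/126736 - 222598/334926 = -3807*126736/163989 - 222598*1/334926 = -53609328/18221 - 111299/167463 = -8979606873943/3051343323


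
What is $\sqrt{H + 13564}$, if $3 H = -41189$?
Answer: $\frac{i \sqrt{1491}}{3} \approx 12.871 i$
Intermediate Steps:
$H = - \frac{41189}{3}$ ($H = \frac{1}{3} \left(-41189\right) = - \frac{41189}{3} \approx -13730.0$)
$\sqrt{H + 13564} = \sqrt{- \frac{41189}{3} + 13564} = \sqrt{- \frac{497}{3}} = \frac{i \sqrt{1491}}{3}$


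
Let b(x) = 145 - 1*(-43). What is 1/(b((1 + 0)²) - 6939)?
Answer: -1/6751 ≈ -0.00014813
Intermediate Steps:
b(x) = 188 (b(x) = 145 + 43 = 188)
1/(b((1 + 0)²) - 6939) = 1/(188 - 6939) = 1/(-6751) = -1/6751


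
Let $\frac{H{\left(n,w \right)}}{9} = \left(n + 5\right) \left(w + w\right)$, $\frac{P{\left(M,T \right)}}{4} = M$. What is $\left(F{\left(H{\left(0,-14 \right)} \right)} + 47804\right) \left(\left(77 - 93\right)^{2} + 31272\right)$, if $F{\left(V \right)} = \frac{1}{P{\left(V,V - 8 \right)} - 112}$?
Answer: $\frac{138659134541}{92} \approx 1.5072 \cdot 10^{9}$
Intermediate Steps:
$P{\left(M,T \right)} = 4 M$
$H{\left(n,w \right)} = 18 w \left(5 + n\right)$ ($H{\left(n,w \right)} = 9 \left(n + 5\right) \left(w + w\right) = 9 \left(5 + n\right) 2 w = 9 \cdot 2 w \left(5 + n\right) = 18 w \left(5 + n\right)$)
$F{\left(V \right)} = \frac{1}{-112 + 4 V}$ ($F{\left(V \right)} = \frac{1}{4 V - 112} = \frac{1}{-112 + 4 V}$)
$\left(F{\left(H{\left(0,-14 \right)} \right)} + 47804\right) \left(\left(77 - 93\right)^{2} + 31272\right) = \left(\frac{1}{4 \left(-28 + 18 \left(-14\right) \left(5 + 0\right)\right)} + 47804\right) \left(\left(77 - 93\right)^{2} + 31272\right) = \left(\frac{1}{4 \left(-28 + 18 \left(-14\right) 5\right)} + 47804\right) \left(\left(-16\right)^{2} + 31272\right) = \left(\frac{1}{4 \left(-28 - 1260\right)} + 47804\right) \left(256 + 31272\right) = \left(\frac{1}{4 \left(-1288\right)} + 47804\right) 31528 = \left(\frac{1}{4} \left(- \frac{1}{1288}\right) + 47804\right) 31528 = \left(- \frac{1}{5152} + 47804\right) 31528 = \frac{246286207}{5152} \cdot 31528 = \frac{138659134541}{92}$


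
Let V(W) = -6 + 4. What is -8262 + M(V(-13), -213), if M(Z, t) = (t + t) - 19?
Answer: -8707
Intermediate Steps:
V(W) = -2
M(Z, t) = -19 + 2*t (M(Z, t) = 2*t - 19 = -19 + 2*t)
-8262 + M(V(-13), -213) = -8262 + (-19 + 2*(-213)) = -8262 + (-19 - 426) = -8262 - 445 = -8707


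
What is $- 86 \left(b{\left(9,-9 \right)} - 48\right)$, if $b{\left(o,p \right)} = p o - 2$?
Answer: $11266$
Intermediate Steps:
$b{\left(o,p \right)} = -2 + o p$ ($b{\left(o,p \right)} = o p - 2 = -2 + o p$)
$- 86 \left(b{\left(9,-9 \right)} - 48\right) = - 86 \left(\left(-2 + 9 \left(-9\right)\right) - 48\right) = - 86 \left(\left(-2 - 81\right) - 48\right) = - 86 \left(-83 - 48\right) = \left(-86\right) \left(-131\right) = 11266$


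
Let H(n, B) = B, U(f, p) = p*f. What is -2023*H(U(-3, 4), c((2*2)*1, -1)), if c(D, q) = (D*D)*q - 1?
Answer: 34391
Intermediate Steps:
U(f, p) = f*p
c(D, q) = -1 + q*D**2 (c(D, q) = D**2*q - 1 = q*D**2 - 1 = -1 + q*D**2)
-2023*H(U(-3, 4), c((2*2)*1, -1)) = -2023*(-1 - ((2*2)*1)**2) = -2023*(-1 - (4*1)**2) = -2023*(-1 - 1*4**2) = -2023*(-1 - 1*16) = -2023*(-1 - 16) = -2023*(-17) = 34391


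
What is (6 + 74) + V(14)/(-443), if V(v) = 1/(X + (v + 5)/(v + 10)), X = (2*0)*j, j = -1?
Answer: 673336/8417 ≈ 79.997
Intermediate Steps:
X = 0 (X = (2*0)*(-1) = 0*(-1) = 0)
V(v) = (10 + v)/(5 + v) (V(v) = 1/(0 + (v + 5)/(v + 10)) = 1/(0 + (5 + v)/(10 + v)) = 1/((5 + v)/(10 + v)) = (10 + v)/(5 + v))
(6 + 74) + V(14)/(-443) = (6 + 74) + ((10 + 14)/(5 + 14))/(-443) = 80 + (24/19)*(-1/443) = 80 - 24/8417 = 673336/8417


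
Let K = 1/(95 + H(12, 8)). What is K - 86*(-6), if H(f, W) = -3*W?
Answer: 36637/71 ≈ 516.01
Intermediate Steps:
K = 1/71 (K = 1/(95 - 3*8) = 1/(95 - 24) = 1/71 ≈ 0.014085)
K - 86*(-6) = 1/71 - 86*(-6) = 1/71 + 516 = 36637/71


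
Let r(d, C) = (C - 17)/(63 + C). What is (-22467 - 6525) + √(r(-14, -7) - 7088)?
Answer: -28992 + 29*I*√413/7 ≈ -28992.0 + 84.193*I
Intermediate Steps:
r(d, C) = (-17 + C)/(63 + C)
(-22467 - 6525) + √(r(-14, -7) - 7088) = (-22467 - 6525) + √((-17 - 7)/(63 - 7) - 7088) = -28992 + √(-24/56 - 7088) = -28992 + √((1/56)*(-24) - 7088) = -28992 + √(-3/7 - 7088) = -28992 + √(-49619/7) = -28992 + 29*I*√413/7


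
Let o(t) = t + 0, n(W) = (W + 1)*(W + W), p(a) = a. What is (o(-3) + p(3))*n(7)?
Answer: 0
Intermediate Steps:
n(W) = 2*W*(1 + W) (n(W) = (1 + W)*(2*W) = 2*W*(1 + W))
o(t) = t
(o(-3) + p(3))*n(7) = (-3 + 3)*(2*7*(1 + 7)) = 0*(2*7*8) = 0*112 = 0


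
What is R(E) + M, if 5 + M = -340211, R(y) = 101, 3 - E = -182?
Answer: -340115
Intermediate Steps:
E = 185 (E = 3 - 1*(-182) = 3 + 182 = 185)
M = -340216 (M = -5 - 340211 = -340216)
R(E) + M = 101 - 340216 = -340115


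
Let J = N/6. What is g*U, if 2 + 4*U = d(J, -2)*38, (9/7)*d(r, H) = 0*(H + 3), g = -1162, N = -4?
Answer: 581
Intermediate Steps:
J = -⅔ (J = -4/6 = -4*⅙ = -⅔ ≈ -0.66667)
d(r, H) = 0 (d(r, H) = 7*(0*(H + 3))/9 = 7*(0*(3 + H))/9 = (7/9)*0 = 0)
U = -½ (U = -½ + (0*38)/4 = -½ + (¼)*0 = -½ + 0 = -½ ≈ -0.50000)
g*U = -1162*(-½) = 581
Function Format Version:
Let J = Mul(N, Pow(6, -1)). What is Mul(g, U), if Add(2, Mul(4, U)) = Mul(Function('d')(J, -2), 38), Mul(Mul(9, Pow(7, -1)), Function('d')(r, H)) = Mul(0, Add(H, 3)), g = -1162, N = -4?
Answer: 581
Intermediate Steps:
J = Rational(-2, 3) (J = Mul(-4, Pow(6, -1)) = Mul(-4, Rational(1, 6)) = Rational(-2, 3) ≈ -0.66667)
Function('d')(r, H) = 0 (Function('d')(r, H) = Mul(Rational(7, 9), Mul(0, Add(H, 3))) = Mul(Rational(7, 9), Mul(0, Add(3, H))) = Mul(Rational(7, 9), 0) = 0)
U = Rational(-1, 2) (U = Add(Rational(-1, 2), Mul(Rational(1, 4), Mul(0, 38))) = Add(Rational(-1, 2), Mul(Rational(1, 4), 0)) = Add(Rational(-1, 2), 0) = Rational(-1, 2) ≈ -0.50000)
Mul(g, U) = Mul(-1162, Rational(-1, 2)) = 581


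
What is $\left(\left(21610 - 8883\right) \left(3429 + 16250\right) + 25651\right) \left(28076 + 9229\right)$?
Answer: $9344166994620$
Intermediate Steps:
$\left(\left(21610 - 8883\right) \left(3429 + 16250\right) + 25651\right) \left(28076 + 9229\right) = \left(12727 \cdot 19679 + 25651\right) 37305 = \left(250454633 + 25651\right) 37305 = 250480284 \cdot 37305 = 9344166994620$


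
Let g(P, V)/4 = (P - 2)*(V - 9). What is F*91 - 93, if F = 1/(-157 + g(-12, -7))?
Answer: -68636/739 ≈ -92.877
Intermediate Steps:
g(P, V) = 4*(-9 + V)*(-2 + P) (g(P, V) = 4*((P - 2)*(V - 9)) = 4*((-2 + P)*(-9 + V)) = 4*((-9 + V)*(-2 + P)) = 4*(-9 + V)*(-2 + P))
F = 1/739 (F = 1/(-157 + (72 - 36*(-12) - 8*(-7) + 4*(-12)*(-7))) = 1/(-157 + (72 + 432 + 56 + 336)) = 1/(-157 + 896) = 1/739 ≈ 0.0013532)
F*91 - 93 = (1/739)*91 - 93 = 91/739 - 93 = -68636/739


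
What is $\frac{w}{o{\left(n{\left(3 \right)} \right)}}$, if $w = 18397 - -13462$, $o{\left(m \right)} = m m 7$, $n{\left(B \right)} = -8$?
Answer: $\frac{31859}{448} \approx 71.114$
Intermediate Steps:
$o{\left(m \right)} = 7 m^{2}$ ($o{\left(m \right)} = m^{2} \cdot 7 = 7 m^{2}$)
$w = 31859$ ($w = 18397 + 13462 = 31859$)
$\frac{w}{o{\left(n{\left(3 \right)} \right)}} = \frac{31859}{7 \left(-8\right)^{2}} = \frac{31859}{7 \cdot 64} = \frac{31859}{448}$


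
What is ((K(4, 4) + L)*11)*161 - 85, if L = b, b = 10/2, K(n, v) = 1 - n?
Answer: 3457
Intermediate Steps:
b = 5 (b = 10*(1/2) = 5)
L = 5
((K(4, 4) + L)*11)*161 - 85 = (((1 - 1*4) + 5)*11)*161 - 85 = (((1 - 4) + 5)*11)*161 - 85 = ((-3 + 5)*11)*161 - 85 = (2*11)*161 - 85 = 22*161 - 85 = 3542 - 85 = 3457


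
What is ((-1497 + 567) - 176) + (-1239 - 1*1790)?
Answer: -4135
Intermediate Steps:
((-1497 + 567) - 176) + (-1239 - 1*1790) = (-930 - 176) + (-1239 - 1790) = -1106 - 3029 = -4135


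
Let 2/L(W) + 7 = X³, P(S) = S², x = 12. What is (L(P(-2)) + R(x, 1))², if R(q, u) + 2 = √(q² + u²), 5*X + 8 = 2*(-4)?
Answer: 3686948809/24710841 - 20384*√145/4971 ≈ 99.826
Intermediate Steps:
X = -16/5 (X = -8/5 + (2*(-4))/5 = -8/5 + (⅕)*(-8) = -8/5 - 8/5 = -16/5 ≈ -3.2000)
R(q, u) = -2 + √(q² + u²)
L(W) = -250/4971 (L(W) = 2/(-7 + (-16/5)³) = 2/(-7 - 4096/125) = 2/(-4971/125) = 2*(-125/4971) = -250/4971)
(L(P(-2)) + R(x, 1))² = (-250/4971 + (-2 + √(12² + 1²)))² = (-250/4971 + (-2 + √(144 + 1)))² = (-250/4971 + (-2 + √145))² = (-10192/4971 + √145)²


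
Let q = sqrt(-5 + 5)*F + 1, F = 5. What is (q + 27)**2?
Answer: 784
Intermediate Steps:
q = 1 (q = sqrt(-5 + 5)*5 + 1 = sqrt(0)*5 + 1 = 0*5 + 1 = 0 + 1 = 1)
(q + 27)**2 = (1 + 27)**2 = 28**2 = 784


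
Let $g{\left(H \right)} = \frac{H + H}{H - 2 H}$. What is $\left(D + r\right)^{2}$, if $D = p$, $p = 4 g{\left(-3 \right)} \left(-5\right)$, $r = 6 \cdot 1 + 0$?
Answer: $2116$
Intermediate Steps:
$r = 6$ ($r = 6 + 0 = 6$)
$g{\left(H \right)} = -2$ ($g{\left(H \right)} = \frac{2 H}{\left(-1\right) H} = 2 H \left(- \frac{1}{H}\right) = -2$)
$p = 40$ ($p = 4 \left(-2\right) \left(-5\right) = \left(-8\right) \left(-5\right) = 40$)
$D = 40$
$\left(D + r\right)^{2} = \left(40 + 6\right)^{2} = 46^{2} = 2116$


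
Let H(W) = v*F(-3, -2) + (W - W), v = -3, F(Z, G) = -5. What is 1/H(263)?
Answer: 1/15 ≈ 0.066667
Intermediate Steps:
H(W) = 15 (H(W) = -3*(-5) + (W - W) = 15 + 0 = 15)
1/H(263) = 1/15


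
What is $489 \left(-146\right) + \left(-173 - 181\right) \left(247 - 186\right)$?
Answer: $-92988$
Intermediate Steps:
$489 \left(-146\right) + \left(-173 - 181\right) \left(247 - 186\right) = -71394 - 21594 = -92988$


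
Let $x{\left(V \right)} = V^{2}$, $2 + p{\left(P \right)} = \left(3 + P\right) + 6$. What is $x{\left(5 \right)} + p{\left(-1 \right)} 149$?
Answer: $919$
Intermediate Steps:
$p{\left(P \right)} = 7 + P$ ($p{\left(P \right)} = -2 + \left(\left(3 + P\right) + 6\right) = -2 + \left(9 + P\right) = 7 + P$)
$x{\left(5 \right)} + p{\left(-1 \right)} 149 = 5^{2} + \left(7 - 1\right) 149 = 25 + 6 \cdot 149 = 25 + 894 = 919$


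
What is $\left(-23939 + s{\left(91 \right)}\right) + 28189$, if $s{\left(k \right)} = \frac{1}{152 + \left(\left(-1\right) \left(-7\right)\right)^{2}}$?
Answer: $\frac{854251}{201} \approx 4250.0$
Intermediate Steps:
$s{\left(k \right)} = \frac{1}{201}$ ($s{\left(k \right)} = \frac{1}{152 + 7^{2}} = \frac{1}{152 + 49} = \frac{1}{201}$)
$\left(-23939 + s{\left(91 \right)}\right) + 28189 = \left(-23939 + \frac{1}{201}\right) + 28189 = - \frac{4811738}{201} + 28189 = \frac{854251}{201}$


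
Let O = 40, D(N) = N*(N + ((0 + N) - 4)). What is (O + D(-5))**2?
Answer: 12100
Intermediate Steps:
D(N) = N*(-4 + 2*N) (D(N) = N*(N + (N - 4)) = N*(N + (-4 + N)) = N*(-4 + 2*N))
(O + D(-5))**2 = (40 + 2*(-5)*(-2 - 5))**2 = (40 + 2*(-5)*(-7))**2 = (40 + 70)**2 = 110**2 = 12100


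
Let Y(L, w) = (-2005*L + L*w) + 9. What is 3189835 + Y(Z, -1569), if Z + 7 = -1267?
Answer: 7743120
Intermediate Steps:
Z = -1274 (Z = -7 - 1267 = -1274)
Y(L, w) = 9 - 2005*L + L*w
3189835 + Y(Z, -1569) = 3189835 + (9 - 2005*(-1274) - 1274*(-1569)) = 3189835 + (9 + 2554370 + 1998906) = 3189835 + 4553285 = 7743120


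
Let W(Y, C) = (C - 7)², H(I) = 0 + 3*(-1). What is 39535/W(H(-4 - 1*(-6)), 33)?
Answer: 39535/676 ≈ 58.484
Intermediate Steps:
H(I) = -3 (H(I) = 0 - 3 = -3)
W(Y, C) = (-7 + C)²
39535/W(H(-4 - 1*(-6)), 33) = 39535/((-7 + 33)²) = 39535/(26²) = 39535/676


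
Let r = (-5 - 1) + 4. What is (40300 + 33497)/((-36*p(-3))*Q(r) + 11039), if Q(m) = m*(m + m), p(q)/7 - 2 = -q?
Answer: 73797/959 ≈ 76.952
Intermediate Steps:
r = -2 (r = -6 + 4 = -2)
p(q) = 14 - 7*q (p(q) = 14 + 7*(-q) = 14 - 7*q)
Q(m) = 2*m**2 (Q(m) = m*(2*m) = 2*m**2)
(40300 + 33497)/((-36*p(-3))*Q(r) + 11039) = (40300 + 33497)/((-36*(14 - 7*(-3)))*(2*(-2)**2) + 11039) = 73797/((-36*(14 + 21))*(2*4) + 11039) = 73797/(-36*35*8 + 11039) = 73797/(-1260*8 + 11039) = 73797/(-10080 + 11039) = 73797/959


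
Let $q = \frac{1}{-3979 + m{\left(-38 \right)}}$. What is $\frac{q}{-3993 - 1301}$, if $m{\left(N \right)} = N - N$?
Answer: $\frac{1}{21064826} \approx 4.7472 \cdot 10^{-8}$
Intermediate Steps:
$m{\left(N \right)} = 0$
$q = - \frac{1}{3979}$ ($q = \frac{1}{-3979 + 0} = \frac{1}{-3979} = - \frac{1}{3979} \approx -0.00025132$)
$\frac{q}{-3993 - 1301} = - \frac{1}{3979 \left(-3993 - 1301\right)} = - \frac{1}{3979 \left(-5294\right)} = \left(- \frac{1}{3979}\right) \left(- \frac{1}{5294}\right) = \frac{1}{21064826}$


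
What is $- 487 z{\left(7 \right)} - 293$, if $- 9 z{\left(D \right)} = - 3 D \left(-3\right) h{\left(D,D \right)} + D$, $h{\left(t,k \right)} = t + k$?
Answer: $\frac{430306}{9} \approx 47812.0$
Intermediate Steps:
$h{\left(t,k \right)} = k + t$
$z{\left(D \right)} = - 2 D^{2} - \frac{D}{9}$ ($z{\left(D \right)} = - \frac{- 3 D \left(-3\right) \left(D + D\right) + D}{9} = - \frac{9 D 2 D + D}{9} = - \frac{18 D^{2} + D}{9} = - \frac{D + 18 D^{2}}{9} = - 2 D^{2} - \frac{D}{9}$)
$- 487 z{\left(7 \right)} - 293 = - 487 \left(\left(- \frac{1}{9}\right) 7 \left(1 + 18 \cdot 7\right)\right) - 293 = - 487 \left(\left(- \frac{1}{9}\right) 7 \left(1 + 126\right)\right) - 293 = - 487 \left(\left(- \frac{1}{9}\right) 7 \cdot 127\right) - 293 = \left(-487\right) \left(- \frac{889}{9}\right) - 293 = \frac{432943}{9} - 293 = \frac{430306}{9}$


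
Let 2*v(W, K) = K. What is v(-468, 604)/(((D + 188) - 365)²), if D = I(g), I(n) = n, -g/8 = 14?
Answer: 302/83521 ≈ 0.0036159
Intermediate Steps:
g = -112 (g = -8*14 = -112)
v(W, K) = K/2
D = -112
v(-468, 604)/(((D + 188) - 365)²) = ((½)*604)/(((-112 + 188) - 365)²) = 302/((76 - 365)²) = 302/((-289)²) = 302/83521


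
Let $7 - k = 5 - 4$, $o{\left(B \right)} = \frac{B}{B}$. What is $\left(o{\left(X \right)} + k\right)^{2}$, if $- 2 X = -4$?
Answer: $49$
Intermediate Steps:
$X = 2$ ($X = \left(- \frac{1}{2}\right) \left(-4\right) = 2$)
$o{\left(B \right)} = 1$
$k = 6$ ($k = 7 - \left(5 - 4\right) = 7 - 1 = 6$)
$\left(o{\left(X \right)} + k\right)^{2} = \left(1 + 6\right)^{2} = 7^{2} = 49$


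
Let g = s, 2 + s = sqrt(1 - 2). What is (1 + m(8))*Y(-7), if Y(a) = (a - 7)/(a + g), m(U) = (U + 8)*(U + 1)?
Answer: 9135/41 + 1015*I/41 ≈ 222.8 + 24.756*I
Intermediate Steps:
s = -2 + I (s = -2 + sqrt(1 - 2) = -2 + sqrt(-1) = -2 + I ≈ -2.0 + 1.0*I)
m(U) = (1 + U)*(8 + U) (m(U) = (8 + U)*(1 + U) = (1 + U)*(8 + U))
g = -2 + I ≈ -2.0 + 1.0*I
Y(a) = (-7 + a)/(-2 + I + a) (Y(a) = (a - 7)/(a + (-2 + I)) = (-7 + a)/(-2 + I + a))
(1 + m(8))*Y(-7) = (1 + (8 + 8**2 + 9*8))*((-7 - 7)/(-2 + I - 7)) = (1 + (8 + 64 + 72))*(-14/(-9 + I)) = (1 + 144)*(((-9 - I)/82)*(-14)) = 145*(-7*(-9 - I)/41) = -1015*(-9 - I)/41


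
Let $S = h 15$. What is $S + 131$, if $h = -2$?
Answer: $101$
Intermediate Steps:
$S = -30$ ($S = \left(-2\right) 15 = -30$)
$S + 131 = -30 + 131 = 101$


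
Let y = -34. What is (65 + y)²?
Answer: 961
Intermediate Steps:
(65 + y)² = (65 - 34)² = 31² = 961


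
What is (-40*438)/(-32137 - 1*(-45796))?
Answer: -5840/4553 ≈ -1.2827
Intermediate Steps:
(-40*438)/(-32137 - 1*(-45796)) = -17520/(-32137 + 45796) = -17520/13659 = -17520*1/13659 = -5840/4553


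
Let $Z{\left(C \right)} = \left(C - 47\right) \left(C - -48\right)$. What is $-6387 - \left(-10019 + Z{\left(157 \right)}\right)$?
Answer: $-18918$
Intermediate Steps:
$Z{\left(C \right)} = \left(-47 + C\right) \left(48 + C\right)$ ($Z{\left(C \right)} = \left(-47 + C\right) \left(C + 48\right) = \left(-47 + C\right) \left(48 + C\right)$)
$-6387 - \left(-10019 + Z{\left(157 \right)}\right) = -6387 + \left(10019 - \left(-2256 + 157 + 157^{2}\right)\right) = -6387 + \left(10019 - \left(-2256 + 157 + 24649\right)\right) = -6387 + \left(10019 - 22550\right) = -6387 - 12531 = -18918$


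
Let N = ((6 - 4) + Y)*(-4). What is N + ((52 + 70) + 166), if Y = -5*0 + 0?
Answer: 280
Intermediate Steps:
Y = 0 (Y = 0 + 0 = 0)
N = -8 (N = ((6 - 4) + 0)*(-4) = (2 + 0)*(-4) = 2*(-4) = -8)
N + ((52 + 70) + 166) = -8 + ((52 + 70) + 166) = -8 + (122 + 166) = -8 + 288 = 280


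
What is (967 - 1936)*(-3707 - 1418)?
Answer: 4966125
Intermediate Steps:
(967 - 1936)*(-3707 - 1418) = -969*(-5125) = 4966125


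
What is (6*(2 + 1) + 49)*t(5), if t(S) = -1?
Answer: -67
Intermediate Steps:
(6*(2 + 1) + 49)*t(5) = (6*(2 + 1) + 49)*(-1) = (6*3 + 49)*(-1) = (18 + 49)*(-1) = 67*(-1) = -67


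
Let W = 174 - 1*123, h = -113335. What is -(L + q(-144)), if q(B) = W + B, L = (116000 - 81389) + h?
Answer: 78817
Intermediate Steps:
L = -78724 (L = (116000 - 81389) - 113335 = 34611 - 113335 = -78724)
W = 51 (W = 174 - 123 = 51)
q(B) = 51 + B
-(L + q(-144)) = -(-78724 + (51 - 144)) = -(-78724 - 93) = -1*(-78817) = 78817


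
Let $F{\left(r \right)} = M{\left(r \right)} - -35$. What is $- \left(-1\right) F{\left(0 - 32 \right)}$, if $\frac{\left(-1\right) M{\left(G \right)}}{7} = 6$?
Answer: $-7$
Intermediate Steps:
$M{\left(G \right)} = -42$ ($M{\left(G \right)} = \left(-7\right) 6 = -42$)
$F{\left(r \right)} = -7$ ($F{\left(r \right)} = -42 - -35 = -42 + 35 = -7$)
$- \left(-1\right) F{\left(0 - 32 \right)} = - \left(-1\right) \left(-7\right) = \left(-1\right) 7 = -7$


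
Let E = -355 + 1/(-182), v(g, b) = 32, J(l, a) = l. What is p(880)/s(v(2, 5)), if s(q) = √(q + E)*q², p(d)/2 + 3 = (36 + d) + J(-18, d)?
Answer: -895*I*√10699234/30098944 ≈ -0.097263*I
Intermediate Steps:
E = -64611/182 (E = -355 - 1/182 = -64611/182 ≈ -355.01)
p(d) = 30 + 2*d (p(d) = -6 + 2*((36 + d) - 18) = -6 + 2*(18 + d) = -6 + (36 + 2*d) = 30 + 2*d)
s(q) = q²*√(-64611/182 + q) (s(q) = √(q - 64611/182)*q² = √(-64611/182 + q)*q² = q²*√(-64611/182 + q))
p(880)/s(v(2, 5)) = (30 + 2*880)/(((1/182)*32²*√(-11759202 + 33124*32))) = (30 + 1760)/(((1/182)*1024*√(-11759202 + 1059968))) = 1790/(((1/182)*1024*√(-10699234))) = 1790/(((1/182)*1024*(I*√10699234))) = 1790/((512*I*√10699234/91)) = 1790*(-I*√10699234/60197888) = -895*I*√10699234/30098944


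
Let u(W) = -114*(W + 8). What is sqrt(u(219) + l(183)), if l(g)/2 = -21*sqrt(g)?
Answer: sqrt(-25878 - 42*sqrt(183)) ≈ 162.62*I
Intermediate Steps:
l(g) = -42*sqrt(g) (l(g) = 2*(-21*sqrt(g)) = -42*sqrt(g))
u(W) = -912 - 114*W (u(W) = -114*(8 + W) = -(912 + 114*W) = -912 - 114*W)
sqrt(u(219) + l(183)) = sqrt((-912 - 114*219) - 42*sqrt(183)) = sqrt((-912 - 24966) - 42*sqrt(183)) = sqrt(-25878 - 42*sqrt(183))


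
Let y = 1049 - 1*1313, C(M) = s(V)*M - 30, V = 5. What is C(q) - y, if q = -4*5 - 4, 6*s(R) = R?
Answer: 214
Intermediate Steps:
s(R) = R/6
q = -24 (q = -20 - 4 = -24)
C(M) = -30 + 5*M/6 (C(M) = ((⅙)*5)*M - 30 = 5*M/6 - 30 = -30 + 5*M/6)
y = -264 (y = 1049 - 1313 = -264)
C(q) - y = (-30 + (⅚)*(-24)) - 1*(-264) = (-30 - 20) + 264 = -50 + 264 = 214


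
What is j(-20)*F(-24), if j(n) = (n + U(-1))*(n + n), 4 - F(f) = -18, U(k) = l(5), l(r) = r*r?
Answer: -4400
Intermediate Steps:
l(r) = r**2
U(k) = 25 (U(k) = 5**2 = 25)
F(f) = 22 (F(f) = 4 - 1*(-18) = 4 + 18 = 22)
j(n) = 2*n*(25 + n) (j(n) = (n + 25)*(n + n) = (25 + n)*(2*n) = 2*n*(25 + n))
j(-20)*F(-24) = (2*(-20)*(25 - 20))*22 = (2*(-20)*5)*22 = -200*22 = -4400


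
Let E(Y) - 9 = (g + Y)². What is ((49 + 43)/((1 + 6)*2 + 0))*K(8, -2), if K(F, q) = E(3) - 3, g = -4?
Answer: 46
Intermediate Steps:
E(Y) = 9 + (-4 + Y)²
K(F, q) = 7 (K(F, q) = (9 + (-4 + 3)²) - 3 = (9 + (-1)²) - 3 = (9 + 1) - 3 = 10 - 3 = 7)
((49 + 43)/((1 + 6)*2 + 0))*K(8, -2) = ((49 + 43)/((1 + 6)*2 + 0))*7 = (92/(7*2 + 0))*7 = (92/(14 + 0))*7 = (92/14)*7 = (92*(1/14))*7 = (46/7)*7 = 46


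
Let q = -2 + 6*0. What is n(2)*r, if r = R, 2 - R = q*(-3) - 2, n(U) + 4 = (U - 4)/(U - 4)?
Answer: 6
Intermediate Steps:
n(U) = -3 (n(U) = -4 + (U - 4)/(U - 4) = -4 + (-4 + U)/(-4 + U) = -4 + 1 = -3)
q = -2 (q = -2 + 0 = -2)
R = -2 (R = 2 - (-2*(-3) - 2) = 2 - (6 - 2) = 2 - 1*4 = 2 - 4 = -2)
r = -2
n(2)*r = -3*(-2) = 6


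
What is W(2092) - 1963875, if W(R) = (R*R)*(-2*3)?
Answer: -28222659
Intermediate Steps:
W(R) = -6*R**2 (W(R) = R**2*(-6) = -6*R**2)
W(2092) - 1963875 = -6*2092**2 - 1963875 = -6*4376464 - 1963875 = -26258784 - 1963875 = -28222659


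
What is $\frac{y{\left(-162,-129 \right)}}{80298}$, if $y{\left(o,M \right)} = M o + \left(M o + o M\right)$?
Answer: $\frac{1161}{1487} \approx 0.78077$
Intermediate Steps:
$y{\left(o,M \right)} = 3 M o$ ($y{\left(o,M \right)} = M o + \left(M o + M o\right) = M o + 2 M o = 3 M o$)
$\frac{y{\left(-162,-129 \right)}}{80298} = \frac{3 \left(-129\right) \left(-162\right)}{80298} = 62694 \cdot \frac{1}{80298} = \frac{1161}{1487}$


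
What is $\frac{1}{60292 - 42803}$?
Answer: $\frac{1}{17489} \approx 5.7179 \cdot 10^{-5}$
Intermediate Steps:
$\frac{1}{60292 - 42803} = \frac{1}{17489}$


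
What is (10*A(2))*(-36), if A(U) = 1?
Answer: -360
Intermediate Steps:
(10*A(2))*(-36) = (10*1)*(-36) = 10*(-36) = -360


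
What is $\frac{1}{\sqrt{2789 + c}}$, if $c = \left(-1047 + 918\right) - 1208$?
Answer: $\frac{\sqrt{3}}{66} \approx 0.026243$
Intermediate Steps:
$c = -1337$ ($c = -129 - 1208 = -1337$)
$\frac{1}{\sqrt{2789 + c}} = \frac{1}{\sqrt{2789 - 1337}} = \frac{1}{\sqrt{1452}} = \frac{1}{22 \sqrt{3}} = \frac{\sqrt{3}}{66}$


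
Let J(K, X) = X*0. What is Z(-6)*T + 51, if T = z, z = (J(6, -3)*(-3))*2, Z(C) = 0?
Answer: 51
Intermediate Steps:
J(K, X) = 0
z = 0 (z = (0*(-3))*2 = 0*2 = 0)
T = 0
Z(-6)*T + 51 = 0*0 + 51 = 0 + 51 = 51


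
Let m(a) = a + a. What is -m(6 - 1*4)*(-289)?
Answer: 1156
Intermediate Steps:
m(a) = 2*a
-m(6 - 1*4)*(-289) = -2*(6 - 1*4)*(-289) = -2*(6 - 4)*(-289) = -2*2*(-289) = -1*4*(-289) = -4*(-289) = 1156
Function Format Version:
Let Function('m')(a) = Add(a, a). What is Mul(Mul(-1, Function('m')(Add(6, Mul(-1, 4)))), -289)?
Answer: 1156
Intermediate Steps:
Function('m')(a) = Mul(2, a)
Mul(Mul(-1, Function('m')(Add(6, Mul(-1, 4)))), -289) = Mul(Mul(-1, Mul(2, Add(6, Mul(-1, 4)))), -289) = Mul(Mul(-1, Mul(2, Add(6, -4))), -289) = Mul(Mul(-1, Mul(2, 2)), -289) = Mul(Mul(-1, 4), -289) = Mul(-4, -289) = 1156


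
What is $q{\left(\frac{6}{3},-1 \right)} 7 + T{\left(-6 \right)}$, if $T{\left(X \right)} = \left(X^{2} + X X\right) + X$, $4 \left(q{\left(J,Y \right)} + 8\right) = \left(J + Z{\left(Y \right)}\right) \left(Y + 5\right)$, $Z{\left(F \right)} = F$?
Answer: $17$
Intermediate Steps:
$q{\left(J,Y \right)} = -8 + \frac{\left(5 + Y\right) \left(J + Y\right)}{4}$ ($q{\left(J,Y \right)} = -8 + \frac{\left(J + Y\right) \left(Y + 5\right)}{4} = -8 + \frac{\left(J + Y\right) \left(5 + Y\right)}{4} = -8 + \frac{\left(5 + Y\right) \left(J + Y\right)}{4}$)
$T{\left(X \right)} = X + 2 X^{2}$ ($T{\left(X \right)} = \left(X^{2} + X^{2}\right) + X = 2 X^{2} + X = X + 2 X^{2}$)
$q{\left(\frac{6}{3},-1 \right)} 7 + T{\left(-6 \right)} = \left(-8 + \frac{\left(-1\right)^{2}}{4} + \frac{5 \cdot \frac{6}{3}}{4} + \frac{5}{4} \left(-1\right) + \frac{1}{4} \cdot \frac{6}{3} \left(-1\right)\right) 7 - 6 \left(1 + 2 \left(-6\right)\right) = \left(-8 + \frac{1}{4} \cdot 1 + \frac{5 \cdot 6 \cdot \frac{1}{3}}{4} - \frac{5}{4} + \frac{1}{4} \cdot 6 \cdot \frac{1}{3} \left(-1\right)\right) 7 - 6 \left(1 - 12\right) = \left(-8 + \frac{1}{4} + \frac{5}{4} \cdot 2 - \frac{5}{4} + \frac{1}{4} \cdot 2 \left(-1\right)\right) 7 - -66 = \left(-8 + \frac{1}{4} + \frac{5}{2} - \frac{5}{4} - \frac{1}{2}\right) 7 + 66 = \left(-7\right) 7 + 66 = -49 + 66 = 17$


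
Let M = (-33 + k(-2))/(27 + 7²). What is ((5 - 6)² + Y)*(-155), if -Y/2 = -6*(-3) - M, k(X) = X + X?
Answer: 211885/38 ≈ 5575.9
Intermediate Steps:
k(X) = 2*X
M = -37/76 (M = (-33 + 2*(-2))/(27 + 7²) = (-33 - 4)/(27 + 49) = -37/76 ≈ -0.48684)
Y = -1405/38 (Y = -2*(-6*(-3) - 1*(-37/76)) = -2*(18 + 37/76) = -2*1405/76 = -1405/38 ≈ -36.974)
((5 - 6)² + Y)*(-155) = ((5 - 6)² - 1405/38)*(-155) = ((-1)² - 1405/38)*(-155) = (1 - 1405/38)*(-155) = -1367/38*(-155) = 211885/38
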